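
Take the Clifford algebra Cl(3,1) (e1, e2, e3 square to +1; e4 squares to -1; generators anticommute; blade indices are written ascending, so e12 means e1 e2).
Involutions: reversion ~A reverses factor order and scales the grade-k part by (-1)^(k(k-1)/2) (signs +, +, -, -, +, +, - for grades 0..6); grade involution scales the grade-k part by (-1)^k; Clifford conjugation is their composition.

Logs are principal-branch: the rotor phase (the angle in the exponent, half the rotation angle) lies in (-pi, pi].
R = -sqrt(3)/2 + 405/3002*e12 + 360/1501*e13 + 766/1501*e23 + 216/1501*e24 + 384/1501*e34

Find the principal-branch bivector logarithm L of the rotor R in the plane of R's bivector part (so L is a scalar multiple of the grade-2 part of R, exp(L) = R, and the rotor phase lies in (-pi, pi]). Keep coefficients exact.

The scalar part of R is -sqrt(3)/2, and that scalar determines the rotor phase on the principal branch; recovering the unit plane as bivector-part over sine of the phase gives L = phase * plane.
Concretely: cos(phase) = -sqrt(3)/2 gives phase = ±5*pi/6, and since phase/sin(phase) is even the sign is immaterial: L = (phase/sin(phase)) * <R>_2 = (5*pi/3) * <R>_2.
Answer: 675*pi/3002*e12 + 600*pi/1501*e13 + 3830*pi/4503*e23 + 360*pi/1501*e24 + 640*pi/1501*e34


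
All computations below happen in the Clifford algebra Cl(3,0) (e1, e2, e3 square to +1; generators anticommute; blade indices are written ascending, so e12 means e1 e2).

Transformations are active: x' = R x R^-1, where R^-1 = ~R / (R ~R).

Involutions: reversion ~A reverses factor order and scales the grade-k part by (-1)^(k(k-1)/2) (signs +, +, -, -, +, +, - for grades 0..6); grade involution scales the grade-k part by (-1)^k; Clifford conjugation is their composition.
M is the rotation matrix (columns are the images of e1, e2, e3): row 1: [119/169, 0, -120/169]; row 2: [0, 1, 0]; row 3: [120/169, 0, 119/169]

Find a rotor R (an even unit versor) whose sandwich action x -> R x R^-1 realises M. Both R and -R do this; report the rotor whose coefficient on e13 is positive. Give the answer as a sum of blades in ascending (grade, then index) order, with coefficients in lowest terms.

Method: write R = a + b12*e12 + b13*e13 + b23*e23 with a^2 + b12^2 + b13^2 + b23^2 = 1 (so R^-1 = ~R). Expanding the columns R e_j ~R gives tr M = 4a^2 - 1 and, from the antisymmetric part, M21 - M12 = -4a*b12, M13 - M31 = 4a*b13, M32 - M23 = -4a*b23.
Here tr M = 407/169, so a^2 = (1 + tr M)/4 = 144/169 and a = ±12/13. Taking a = 12/13: M21 - M12 = 0, M13 - M31 = -240/169, M32 - M23 = 0, giving b12 = 0, b13 = -5/13, b23 = 0, i.e. R = 12/13 - 5/13*e13.
Its e13 coefficient is negative, so report the other preimage -R.
Answer: -12/13 + 5/13*e13. Key observation: the double cover Spin(3) -> SO(3) sends R and -R to the same matrix (trace 407/169 here), so the stated sign of the e13 coefficient is what selects one sheet.


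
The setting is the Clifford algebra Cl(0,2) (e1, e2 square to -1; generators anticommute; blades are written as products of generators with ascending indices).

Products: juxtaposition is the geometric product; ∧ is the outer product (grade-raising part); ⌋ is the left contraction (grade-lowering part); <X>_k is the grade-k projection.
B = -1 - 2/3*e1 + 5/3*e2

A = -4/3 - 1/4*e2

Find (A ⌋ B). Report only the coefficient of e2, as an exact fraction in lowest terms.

step 1: 7/4 + 8/9*e1 - 20/9*e2
Answer: -20/9


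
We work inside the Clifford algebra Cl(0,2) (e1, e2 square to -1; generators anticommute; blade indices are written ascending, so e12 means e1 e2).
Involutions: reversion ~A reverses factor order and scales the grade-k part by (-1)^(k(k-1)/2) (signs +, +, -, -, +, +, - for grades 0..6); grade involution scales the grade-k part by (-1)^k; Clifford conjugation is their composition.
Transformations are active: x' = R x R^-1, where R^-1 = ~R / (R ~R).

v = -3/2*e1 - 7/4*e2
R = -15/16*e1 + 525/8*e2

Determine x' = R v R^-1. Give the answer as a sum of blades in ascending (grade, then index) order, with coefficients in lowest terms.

~R = -15/16*e1 + 525/8*e2, and R ~R = -1102725/256, so R^-1 = ~R / (-1102725/256).
R v = 1815/16 + 6405/64*e12
Answer: 15187/9802*e1 - 33453/19604*e2


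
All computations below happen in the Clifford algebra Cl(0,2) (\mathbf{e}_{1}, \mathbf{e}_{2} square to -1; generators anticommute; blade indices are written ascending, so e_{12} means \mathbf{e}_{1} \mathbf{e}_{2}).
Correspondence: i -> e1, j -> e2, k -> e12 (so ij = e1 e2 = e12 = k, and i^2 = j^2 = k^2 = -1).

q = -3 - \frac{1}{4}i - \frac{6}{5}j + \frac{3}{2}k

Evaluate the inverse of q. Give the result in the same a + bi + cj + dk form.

In blades: q = -3 - \frac{1}{4} e_{1} - \frac{6}{5} e_{2} + \frac{3}{2} e_{12}.
With qbar = -3 + \frac{1}{4} e_{1} + \frac{6}{5} e_{2} - \frac{3}{2} e_{12} (scalar fixed, mapped units negated), q qbar = \frac{5101}{400} (the sum of squared coefficients), so q^-1 = qbar / (\frac{5101}{400}) = -\frac{1200}{5101} + \frac{100}{5101} e_{1} + \frac{480}{5101} e_{2} - \frac{600}{5101} e_{12}; translating back:
Answer: -\frac{1200}{5101} + \frac{100}{5101}i + \frac{480}{5101}j - \frac{600}{5101}k


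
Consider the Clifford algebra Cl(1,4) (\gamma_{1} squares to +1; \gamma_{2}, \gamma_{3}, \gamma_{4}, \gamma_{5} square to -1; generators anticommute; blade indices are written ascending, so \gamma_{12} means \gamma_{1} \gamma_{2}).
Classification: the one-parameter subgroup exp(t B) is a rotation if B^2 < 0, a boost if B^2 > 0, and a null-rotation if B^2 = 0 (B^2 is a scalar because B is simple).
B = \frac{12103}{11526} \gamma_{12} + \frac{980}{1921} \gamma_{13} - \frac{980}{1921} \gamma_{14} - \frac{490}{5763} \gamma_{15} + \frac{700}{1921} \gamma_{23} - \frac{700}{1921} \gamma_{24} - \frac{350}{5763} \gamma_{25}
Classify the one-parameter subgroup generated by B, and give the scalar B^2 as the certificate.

B^2 term by term: the squares give (\frac{12103}{11526})^2*(\gamma_{12})^2 + (\frac{980}{1921})^2*(\gamma_{13})^2 + (-\frac{980}{1921})^2*(\gamma_{14})^2 + (-\frac{490}{5763})^2*(\gamma_{15})^2 + (\frac{700}{1921})^2*(\gamma_{23})^2 + (-\frac{700}{1921})^2*(\gamma_{24})^2 + (-\frac{350}{5763})^2*(\gamma_{25})^2 = \frac{146482609}{132848676}*(+1) + \frac{960400}{3690241}*(+1) + \frac{960400}{3690241}*(+1) + \frac{240100}{33212169}*(+1) + \frac{490000}{3690241}*(-1) + \frac{490000}{3690241}*(-1) + \frac{122500}{33212169}*(-1) = \frac{49}{36} (each basis 2-blade squares to minus the product of its generators' squares); cross terms between blades sharing an index anticommute and cancel; the commuting (index-disjoint) pairs give grade-4 terms 2*c*c'*(blade product), which cancel blade by blade — \gamma_{1234}: \frac{1372000}{3690241} - \frac{1372000}{3690241} = 0; \gamma_{1235}: \frac{686000}{11070723} - \frac{686000}{11070723} = 0; \gamma_{1245}: -\frac{686000}{11070723} + \frac{686000}{11070723} = 0 — confirming B is simple. So B^2 = \frac{49}{36}.
Answer: boost, certificate B^2 = \frac{49}{36}. The scalar \frac{49}{36} is the complete invariant here: its sign names the subgroup type.


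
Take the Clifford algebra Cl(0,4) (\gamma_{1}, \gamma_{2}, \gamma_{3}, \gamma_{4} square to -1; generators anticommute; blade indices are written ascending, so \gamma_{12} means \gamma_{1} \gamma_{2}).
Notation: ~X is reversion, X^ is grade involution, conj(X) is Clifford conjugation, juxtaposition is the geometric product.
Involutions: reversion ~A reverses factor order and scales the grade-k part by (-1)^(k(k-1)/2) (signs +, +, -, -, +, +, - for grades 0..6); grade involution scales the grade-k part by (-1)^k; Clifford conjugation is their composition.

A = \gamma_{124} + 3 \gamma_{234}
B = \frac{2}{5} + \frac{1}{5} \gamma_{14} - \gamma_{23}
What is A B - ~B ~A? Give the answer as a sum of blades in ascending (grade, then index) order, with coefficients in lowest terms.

first term: \frac{1}{5} \gamma_{2} + 3 \gamma_{4} + \frac{3}{5} \gamma_{123} + \frac{2}{5} \gamma_{124} + \gamma_{134} + \frac{6}{5} \gamma_{234}
second term: \frac{1}{5} \gamma_{2} + 3 \gamma_{4} - \frac{3}{5} \gamma_{123} - \frac{2}{5} \gamma_{124} - \gamma_{134} - \frac{6}{5} \gamma_{234}
Answer: \frac{6}{5} \gamma_{123} + \frac{4}{5} \gamma_{124} + 2 \gamma_{134} + \frac{12}{5} \gamma_{234}


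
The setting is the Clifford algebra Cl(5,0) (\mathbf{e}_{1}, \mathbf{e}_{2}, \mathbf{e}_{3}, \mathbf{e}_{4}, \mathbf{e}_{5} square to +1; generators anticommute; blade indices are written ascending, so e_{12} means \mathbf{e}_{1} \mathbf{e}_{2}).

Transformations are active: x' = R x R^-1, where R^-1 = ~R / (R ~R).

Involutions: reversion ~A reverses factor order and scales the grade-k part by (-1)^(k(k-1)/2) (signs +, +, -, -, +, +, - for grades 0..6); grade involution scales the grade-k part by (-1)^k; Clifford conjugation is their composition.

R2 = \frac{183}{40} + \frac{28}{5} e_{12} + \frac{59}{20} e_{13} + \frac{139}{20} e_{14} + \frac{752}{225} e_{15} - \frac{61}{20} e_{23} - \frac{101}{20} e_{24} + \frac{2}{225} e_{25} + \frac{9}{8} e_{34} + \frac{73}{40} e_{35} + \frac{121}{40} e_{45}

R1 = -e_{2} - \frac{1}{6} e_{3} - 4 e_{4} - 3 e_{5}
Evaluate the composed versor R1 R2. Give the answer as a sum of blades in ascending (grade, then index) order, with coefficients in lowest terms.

Distribute over the terms of R1 (each basis-blade product reordered to ascending indices, repeated generators contracted through their squares):
(-e_{2}) R2 = \frac{28}{5} e_{1} - \frac{183}{40} e_{2} + \frac{61}{20} e_{3} + \frac{101}{20} e_{4} - \frac{2}{225} e_{5} + \frac{59}{20} e_{123} + \frac{139}{20} e_{124} + \frac{752}{225} e_{125} - \frac{9}{8} e_{234} - \frac{73}{40} e_{235} - \frac{121}{40} e_{245}
(-\frac{1}{6} e_{3}) R2 = \frac{59}{120} e_{1} - \frac{61}{120} e_{2} - \frac{61}{80} e_{3} - \frac{3}{16} e_{4} - \frac{73}{240} e_{5} - \frac{14}{15} e_{123} + \frac{139}{120} e_{134} + \frac{376}{675} e_{135} - \frac{101}{120} e_{234} + \frac{1}{675} e_{235} - \frac{121}{240} e_{345}
(-4 e_{4}) R2 = \frac{139}{5} e_{1} - \frac{101}{5} e_{2} + \frac{9}{2} e_{3} - \frac{183}{10} e_{4} - \frac{121}{10} e_{5} - \frac{112}{5} e_{124} - \frac{59}{5} e_{134} + \frac{3008}{225} e_{145} + \frac{61}{5} e_{234} + \frac{8}{225} e_{245} + \frac{73}{10} e_{345}
(-3 e_{5}) R2 = \frac{752}{75} e_{1} + \frac{2}{75} e_{2} + \frac{219}{40} e_{3} + \frac{363}{40} e_{4} - \frac{549}{40} e_{5} - \frac{84}{5} e_{125} - \frac{177}{20} e_{135} - \frac{417}{20} e_{145} + \frac{183}{20} e_{235} + \frac{303}{20} e_{245} - \frac{27}{8} e_{345}
Summing the partial products and collecting blades:
Answer: \frac{26351}{600} e_{1} - \frac{7577}{300} e_{2} + \frac{981}{80} e_{3} - \frac{349}{80} e_{4} - \frac{94097}{3600} e_{5} + \frac{121}{60} e_{123} - \frac{309}{20} e_{124} - \frac{3028}{225} e_{125} - \frac{1277}{120} e_{134} - \frac{22391}{2700} e_{135} - \frac{6733}{900} e_{145} + \frac{307}{30} e_{234} + \frac{39563}{5400} e_{235} + \frac{21889}{1800} e_{245} + \frac{821}{240} e_{345}


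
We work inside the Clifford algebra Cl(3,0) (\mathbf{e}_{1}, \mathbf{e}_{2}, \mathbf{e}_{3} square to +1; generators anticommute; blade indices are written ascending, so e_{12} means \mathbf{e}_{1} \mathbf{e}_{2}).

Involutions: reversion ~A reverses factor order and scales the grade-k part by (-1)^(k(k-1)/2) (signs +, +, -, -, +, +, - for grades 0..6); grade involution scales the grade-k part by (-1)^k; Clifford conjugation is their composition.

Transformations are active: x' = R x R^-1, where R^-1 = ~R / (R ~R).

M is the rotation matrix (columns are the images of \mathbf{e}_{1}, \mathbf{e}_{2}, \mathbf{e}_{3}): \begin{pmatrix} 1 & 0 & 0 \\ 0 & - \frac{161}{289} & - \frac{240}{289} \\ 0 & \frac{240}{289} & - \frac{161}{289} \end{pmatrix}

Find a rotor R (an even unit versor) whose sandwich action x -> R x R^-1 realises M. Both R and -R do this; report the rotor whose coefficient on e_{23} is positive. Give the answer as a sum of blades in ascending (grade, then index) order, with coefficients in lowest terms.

Method: write R = a + b12*e_{12} + b13*e_{13} + b23*e_{23} with a^2 + b12^2 + b13^2 + b23^2 = 1 (so R^-1 = ~R). Expanding the columns R e_j ~R gives tr M = 4a^2 - 1 and, from the antisymmetric part, M21 - M12 = -4a*b12, M13 - M31 = 4a*b13, M32 - M23 = -4a*b23.
Here tr M = -\frac{33}{289}, so a^2 = (1 + tr M)/4 = \frac{64}{289} and a = ±\frac{8}{17}. Taking a = \frac{8}{17}: M21 - M12 = 0, M13 - M31 = 0, M32 - M23 = \frac{480}{289}, giving b12 = 0, b13 = 0, b23 = -\frac{15}{17}, i.e. R = \frac{8}{17} - \frac{15}{17} e_{23}.
Its e_{23} coefficient is negative, so report the other preimage -R.
Answer: -\frac{8}{17} + \frac{15}{17} e_{23}. Recall the cover is two-to-one: with M of trace -\frac{33}{289}, both preimages act alike, and the stated e_{23} sign chooses the sheet.


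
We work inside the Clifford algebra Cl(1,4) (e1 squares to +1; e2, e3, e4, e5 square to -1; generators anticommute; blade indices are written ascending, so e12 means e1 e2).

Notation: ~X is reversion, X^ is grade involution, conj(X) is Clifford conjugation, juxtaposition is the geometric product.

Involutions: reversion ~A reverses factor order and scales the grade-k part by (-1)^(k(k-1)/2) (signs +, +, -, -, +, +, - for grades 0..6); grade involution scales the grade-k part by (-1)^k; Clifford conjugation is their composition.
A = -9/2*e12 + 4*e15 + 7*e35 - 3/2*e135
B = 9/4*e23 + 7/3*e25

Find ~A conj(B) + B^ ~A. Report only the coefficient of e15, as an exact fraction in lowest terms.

first term: 28/3*e12 + 81/8*e13 + 21/2*e15 - 49/3*e23 + 63/4*e25 + 7/2*e123 - 27/8*e125 + 9*e1235
second term: 28/3*e12 + 81/8*e13 + 21/2*e15 - 49/3*e23 + 63/4*e25 + 7/2*e123 - 27/8*e125 - 9*e1235
Answer: 21


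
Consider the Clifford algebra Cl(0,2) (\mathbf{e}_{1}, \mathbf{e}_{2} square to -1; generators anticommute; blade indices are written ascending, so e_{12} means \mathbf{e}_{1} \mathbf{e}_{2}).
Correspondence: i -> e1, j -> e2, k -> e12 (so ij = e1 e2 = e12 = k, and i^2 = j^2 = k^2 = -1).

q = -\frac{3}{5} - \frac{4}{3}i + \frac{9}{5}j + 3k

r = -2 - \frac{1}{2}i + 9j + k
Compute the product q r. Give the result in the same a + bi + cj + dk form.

In blades: q = -\frac{3}{5} - \frac{4}{3} e_{1} + \frac{9}{5} e_{2} + 3 e_{12}, r = -2 - \frac{1}{2} e_{1} + 9 e_{2} + e_{12}.
Distribute q over r term by term (generator squares from the signature, products reordered to ascending indices): (-\frac{3}{5})*r = \frac{6}{5} + \frac{3}{10} e_{1} - \frac{27}{5} e_{2} - \frac{3}{5} e_{12}; (-\frac{4}{3} e_{1})*r = -\frac{2}{3} + \frac{8}{3} e_{1} + \frac{4}{3} e_{2} - 12 e_{12}; (\frac{9}{5} e_{2})*r = -\frac{81}{5} + \frac{9}{5} e_{1} - \frac{18}{5} e_{2} + \frac{9}{10} e_{12}; (3 e_{12})*r = -3 - 27 e_{1} - \frac{3}{2} e_{2} - 6 e_{12}.
Sum: -\frac{56}{3} - \frac{667}{30} e_{1} - \frac{55}{6} e_{2} - \frac{177}{10} e_{12}; translating back through the correspondence:
Answer: -\frac{56}{3} - \frac{667}{30}i - \frac{55}{6}j - \frac{177}{10}k


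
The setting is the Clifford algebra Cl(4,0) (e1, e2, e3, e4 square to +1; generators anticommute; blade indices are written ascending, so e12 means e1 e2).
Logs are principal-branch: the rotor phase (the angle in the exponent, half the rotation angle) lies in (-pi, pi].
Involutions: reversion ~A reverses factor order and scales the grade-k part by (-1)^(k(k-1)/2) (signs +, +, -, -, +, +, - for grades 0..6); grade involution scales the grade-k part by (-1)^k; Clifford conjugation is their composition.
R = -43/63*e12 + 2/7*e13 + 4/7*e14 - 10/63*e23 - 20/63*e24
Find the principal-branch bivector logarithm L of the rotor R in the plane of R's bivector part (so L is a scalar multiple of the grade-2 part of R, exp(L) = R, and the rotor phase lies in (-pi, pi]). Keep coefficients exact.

The scalar part of R is 0, which fixes the principal-branch rotor phase; the unit plane is then the bivector part divided by the sine of that phase, and L is that plane scaled by the phase.
Concretely: cos(phase) = 0 gives phase = ±pi/2, and since phase/sin(phase) is even the sign is immaterial: L = (phase/sin(phase)) * <R>_2 = (pi/2) * <R>_2.
Answer: -43*pi/126*e12 + pi/7*e13 + 2*pi/7*e14 - 5*pi/63*e23 - 10*pi/63*e24


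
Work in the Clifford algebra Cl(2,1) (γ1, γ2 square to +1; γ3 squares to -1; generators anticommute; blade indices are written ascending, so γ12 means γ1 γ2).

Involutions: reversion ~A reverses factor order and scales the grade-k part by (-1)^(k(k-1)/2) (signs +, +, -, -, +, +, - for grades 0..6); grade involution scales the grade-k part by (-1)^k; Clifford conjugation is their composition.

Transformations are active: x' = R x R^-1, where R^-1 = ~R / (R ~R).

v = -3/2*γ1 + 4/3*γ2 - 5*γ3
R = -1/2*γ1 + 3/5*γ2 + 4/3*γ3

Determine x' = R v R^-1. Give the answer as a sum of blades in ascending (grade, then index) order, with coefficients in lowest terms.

~R = -1/2*γ1 + 3/5*γ2 + 4/3*γ3, and R ~R = -1051/900, so R^-1 = ~R / (-1051/900).
R v = 493/60 + 7/30*γ12 + 9/2*γ13 - 43/9*γ23
Answer: 17943/2102*γ1 - 30826/3153*γ2 - 14465/1051*γ3


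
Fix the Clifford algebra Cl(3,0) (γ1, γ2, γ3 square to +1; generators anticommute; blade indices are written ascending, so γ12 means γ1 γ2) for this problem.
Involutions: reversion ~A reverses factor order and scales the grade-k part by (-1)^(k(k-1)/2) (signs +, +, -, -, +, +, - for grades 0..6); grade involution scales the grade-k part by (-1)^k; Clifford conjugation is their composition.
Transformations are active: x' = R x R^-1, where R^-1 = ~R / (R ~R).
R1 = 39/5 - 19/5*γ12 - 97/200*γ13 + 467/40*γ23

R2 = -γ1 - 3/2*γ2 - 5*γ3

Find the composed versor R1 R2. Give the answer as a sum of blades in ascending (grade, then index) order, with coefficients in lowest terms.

Distribute over the terms of R2 (each basis-blade product reordered to ascending indices, repeated generators contracted through their squares):
R1 (-γ1) = -39/5*γ1 - 19/5*γ2 - 97/200*γ3 - 467/40*γ123
R1 (-3/2*γ2) = 57/10*γ1 - 117/10*γ2 + 1401/80*γ3 - 291/400*γ123
R1 (-5*γ3) = 97/40*γ1 - 467/8*γ2 - 39*γ3 + 19*γ123
Summing the partial products and collecting blades:
Answer: 13/40*γ1 - 591/8*γ2 - 8789/400*γ3 + 2639/400*γ123


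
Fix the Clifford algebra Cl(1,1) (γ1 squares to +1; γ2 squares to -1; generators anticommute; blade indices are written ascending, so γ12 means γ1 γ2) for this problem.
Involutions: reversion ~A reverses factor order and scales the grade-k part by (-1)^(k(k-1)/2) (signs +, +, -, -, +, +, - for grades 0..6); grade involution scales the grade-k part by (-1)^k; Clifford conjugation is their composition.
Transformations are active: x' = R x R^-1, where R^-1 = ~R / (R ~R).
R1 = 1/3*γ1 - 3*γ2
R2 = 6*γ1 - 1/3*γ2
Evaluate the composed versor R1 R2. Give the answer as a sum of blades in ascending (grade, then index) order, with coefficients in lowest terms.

Distribute over the terms of R1 (each basis-blade product reordered to ascending indices, repeated generators contracted through their squares):
(1/3*γ1) R2 = 2 - 1/9*γ12
(-3*γ2) R2 = -1 + 18*γ12
Summing the partial products and collecting blades:
Answer: 1 + 161/9*γ12


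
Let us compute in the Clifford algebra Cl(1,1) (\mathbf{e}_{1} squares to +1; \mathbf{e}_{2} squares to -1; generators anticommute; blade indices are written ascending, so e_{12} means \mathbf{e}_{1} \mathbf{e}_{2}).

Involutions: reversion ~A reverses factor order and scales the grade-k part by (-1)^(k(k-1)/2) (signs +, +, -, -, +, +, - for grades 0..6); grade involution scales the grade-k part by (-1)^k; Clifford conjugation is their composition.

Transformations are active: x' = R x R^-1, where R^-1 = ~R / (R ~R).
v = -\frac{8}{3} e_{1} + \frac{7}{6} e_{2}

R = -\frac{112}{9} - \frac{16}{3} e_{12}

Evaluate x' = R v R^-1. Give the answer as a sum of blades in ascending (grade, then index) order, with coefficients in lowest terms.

~R = -\frac{112}{9} + \frac{16}{3} e_{12}, and R ~R = \frac{10240}{81}, so R^-1 = ~R / (\frac{10240}{81}).
R v = \frac{1064}{27} e_{1} - \frac{776}{27} e_{2}
Answer: -\frac{611}{120} e_{1} + \frac{539}{120} e_{2}


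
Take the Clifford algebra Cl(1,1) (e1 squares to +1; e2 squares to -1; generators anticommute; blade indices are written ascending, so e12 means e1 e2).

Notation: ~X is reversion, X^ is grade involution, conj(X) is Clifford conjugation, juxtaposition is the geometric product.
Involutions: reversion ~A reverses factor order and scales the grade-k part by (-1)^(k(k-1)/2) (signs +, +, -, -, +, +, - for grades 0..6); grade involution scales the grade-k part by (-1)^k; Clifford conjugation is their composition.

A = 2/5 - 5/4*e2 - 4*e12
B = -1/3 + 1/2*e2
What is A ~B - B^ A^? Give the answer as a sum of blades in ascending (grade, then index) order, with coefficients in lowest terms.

first term: 59/120 + 2*e1 + 37/60*e2 + 4/3*e12
second term: 59/120 + 2*e1 - 37/60*e2 + 4/3*e12
Answer: 37/30*e2


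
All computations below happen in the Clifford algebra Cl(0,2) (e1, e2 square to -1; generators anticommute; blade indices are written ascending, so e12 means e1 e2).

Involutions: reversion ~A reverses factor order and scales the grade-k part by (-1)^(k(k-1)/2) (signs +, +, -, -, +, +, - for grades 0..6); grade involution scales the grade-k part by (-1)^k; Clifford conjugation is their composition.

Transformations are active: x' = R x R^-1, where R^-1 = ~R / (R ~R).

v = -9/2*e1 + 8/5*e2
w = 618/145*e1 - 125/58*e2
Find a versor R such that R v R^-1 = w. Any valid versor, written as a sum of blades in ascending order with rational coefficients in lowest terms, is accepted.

Equal squares first: v^2 = w^2 = -2281/100. Then v + w = -69/290*e1 - 161/290*e2 is a versor taking v to w, provided it is invertible.
Answer: -69/290*e1 - 161/290*e2


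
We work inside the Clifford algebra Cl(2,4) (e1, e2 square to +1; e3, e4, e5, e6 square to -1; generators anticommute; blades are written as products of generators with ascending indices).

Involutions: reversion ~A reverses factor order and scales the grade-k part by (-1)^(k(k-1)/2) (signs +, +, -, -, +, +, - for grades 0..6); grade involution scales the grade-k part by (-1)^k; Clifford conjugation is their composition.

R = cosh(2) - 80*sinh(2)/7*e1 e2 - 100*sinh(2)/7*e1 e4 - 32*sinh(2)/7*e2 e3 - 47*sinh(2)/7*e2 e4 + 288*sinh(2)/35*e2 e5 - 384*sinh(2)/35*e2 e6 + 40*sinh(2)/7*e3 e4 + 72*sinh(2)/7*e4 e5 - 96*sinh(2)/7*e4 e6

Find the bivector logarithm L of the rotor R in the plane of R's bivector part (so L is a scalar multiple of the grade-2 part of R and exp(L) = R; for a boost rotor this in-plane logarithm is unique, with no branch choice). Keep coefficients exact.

The scalar part of R is cosh(2), which fixes the rapidity magnitude through cosh (cosh is even, so it cannot fix the sign — the bivector part carries that); dividing the bivector part by sinh of the rapidity gives the plane, and L = rapidity * plane, where the joint sign ambiguity of (rapidity, plane) cancels in the product.
Concretely: cosh(rapidity) = cosh(2) gives rapidity = ±2, and since rapidity/sinh(rapidity) is even the sign is immaterial: L = (rapidity/sinh(rapidity)) * <R>_2 = (2/sinh(2)) * <R>_2.
Answer: -160/7*e1 e2 - 200/7*e1 e4 - 64/7*e2 e3 - 94/7*e2 e4 + 576/35*e2 e5 - 768/35*e2 e6 + 80/7*e3 e4 + 144/7*e4 e5 - 192/7*e4 e6


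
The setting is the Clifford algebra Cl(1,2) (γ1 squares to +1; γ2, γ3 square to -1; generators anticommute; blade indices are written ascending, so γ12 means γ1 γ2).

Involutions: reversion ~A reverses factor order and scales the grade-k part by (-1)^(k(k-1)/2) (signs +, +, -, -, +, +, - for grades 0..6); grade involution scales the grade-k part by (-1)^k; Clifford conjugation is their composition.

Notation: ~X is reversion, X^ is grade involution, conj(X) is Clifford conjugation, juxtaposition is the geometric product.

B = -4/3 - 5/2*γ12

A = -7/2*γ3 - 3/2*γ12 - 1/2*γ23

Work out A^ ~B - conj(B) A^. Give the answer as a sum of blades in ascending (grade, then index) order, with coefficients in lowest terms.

first term: -15/4 - 14/3*γ3 + 2*γ12 - 5/4*γ13 + 2/3*γ23 + 35/4*γ123
second term: -15/4 - 14/3*γ3 + 2*γ12 + 5/4*γ13 + 2/3*γ23 + 35/4*γ123
Answer: -5/2*γ13


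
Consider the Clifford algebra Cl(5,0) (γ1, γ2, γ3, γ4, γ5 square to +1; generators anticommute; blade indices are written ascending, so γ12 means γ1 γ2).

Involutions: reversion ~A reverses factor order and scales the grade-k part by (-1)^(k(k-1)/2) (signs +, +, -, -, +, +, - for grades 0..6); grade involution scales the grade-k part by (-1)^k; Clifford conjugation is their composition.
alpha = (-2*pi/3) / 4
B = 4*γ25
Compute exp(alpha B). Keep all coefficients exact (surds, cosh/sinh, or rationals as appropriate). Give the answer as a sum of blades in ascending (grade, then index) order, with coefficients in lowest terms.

B^2 = (4)^2*(γ25)^2 = 16*(-1) = -16 (a basis 2-blade squares to minus the product of its generators' squares).
B^2 = -16 — since the square is negative, the closed form is circular: l = 4, alpha*l = -2*pi/3, so exp(alpha B) = cos(-2*pi/3) + (sin(-2*pi/3)/4)*B = -1/2 + (-sqrt(3)/8)*B.
Answer: -1/2 - sqrt(3)/2*γ25


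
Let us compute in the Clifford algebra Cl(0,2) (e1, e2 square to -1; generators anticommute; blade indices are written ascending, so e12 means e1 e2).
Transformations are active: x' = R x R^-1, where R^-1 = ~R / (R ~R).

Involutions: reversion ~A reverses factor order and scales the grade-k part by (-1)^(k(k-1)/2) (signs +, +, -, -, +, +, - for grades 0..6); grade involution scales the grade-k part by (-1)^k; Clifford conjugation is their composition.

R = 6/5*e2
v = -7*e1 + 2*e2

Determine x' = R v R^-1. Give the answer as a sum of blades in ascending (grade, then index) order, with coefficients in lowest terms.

~R = 6/5*e2, and R ~R = -36/25, so R^-1 = ~R / (-36/25).
R v = -12/5 + 42/5*e12
Answer: 7*e1 + 2*e2


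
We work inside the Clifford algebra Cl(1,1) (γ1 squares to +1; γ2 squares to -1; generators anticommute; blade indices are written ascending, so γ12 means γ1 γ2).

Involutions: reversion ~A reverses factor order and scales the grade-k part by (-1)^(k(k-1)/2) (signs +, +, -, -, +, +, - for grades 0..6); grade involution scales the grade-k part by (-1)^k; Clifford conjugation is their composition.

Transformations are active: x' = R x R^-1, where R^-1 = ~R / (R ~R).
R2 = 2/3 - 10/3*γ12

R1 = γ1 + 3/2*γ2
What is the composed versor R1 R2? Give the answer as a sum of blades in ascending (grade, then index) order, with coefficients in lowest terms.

Distribute over the terms of R1 (each basis-blade product reordered to ascending indices, repeated generators contracted through their squares):
(γ1) R2 = 2/3*γ1 - 10/3*γ2
(3/2*γ2) R2 = -5*γ1 + γ2
Summing the partial products and collecting blades:
Answer: -13/3*γ1 - 7/3*γ2


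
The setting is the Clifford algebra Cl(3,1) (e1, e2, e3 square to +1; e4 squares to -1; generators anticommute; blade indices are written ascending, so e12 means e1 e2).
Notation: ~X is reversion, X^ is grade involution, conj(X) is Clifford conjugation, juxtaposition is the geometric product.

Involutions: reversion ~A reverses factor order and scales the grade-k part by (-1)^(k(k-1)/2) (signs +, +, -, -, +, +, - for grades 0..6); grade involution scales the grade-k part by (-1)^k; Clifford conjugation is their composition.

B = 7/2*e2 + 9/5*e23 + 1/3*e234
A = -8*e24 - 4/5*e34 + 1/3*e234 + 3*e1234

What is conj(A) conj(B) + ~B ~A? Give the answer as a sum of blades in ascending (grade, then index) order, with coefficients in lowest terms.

first term: 1/9 + e1 + 4/15*e2 - 8/3*e3 + 143/5*e4 + 27/5*e14 + 36/25*e24 - 467/30*e34 - 21/2*e134 - 14/5*e234
second term: 1/9 + e1 - 4/15*e2 + 8/3*e3 + 137/5*e4 + 27/5*e14 - 36/25*e24 + 397/30*e34 - 21/2*e134 + 14/5*e234
Answer: 2/9 + 2*e1 + 56*e4 + 54/5*e14 - 7/3*e34 - 21*e134


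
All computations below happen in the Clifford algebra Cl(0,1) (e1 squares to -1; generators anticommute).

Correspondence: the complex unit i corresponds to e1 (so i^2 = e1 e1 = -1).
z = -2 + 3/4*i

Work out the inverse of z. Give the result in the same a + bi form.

In blades: z = -2 + 3/4*e1.
With qbar = -2 - 3/4*e1 (scalar fixed, mapped units negated), z qbar = 73/16 (the sum of squared coefficients), so z^-1 = qbar / (73/16) = -32/73 - 12/73*e1; translating back:
Answer: -32/73 - 12/73*i


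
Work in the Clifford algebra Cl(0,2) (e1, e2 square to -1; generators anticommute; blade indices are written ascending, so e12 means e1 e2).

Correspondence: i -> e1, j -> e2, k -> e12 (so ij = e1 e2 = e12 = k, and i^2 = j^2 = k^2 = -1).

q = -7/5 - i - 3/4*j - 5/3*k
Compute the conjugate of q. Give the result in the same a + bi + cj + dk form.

In blades: q = -7/5 - e1 - 3/4*e2 - 5/3*e12.
Conjugation here is Clifford conjugation: the scalar is fixed and the grade-1 and grade-2 blades all flip sign, giving -7/5 + e1 + 3/4*e2 + 5/3*e12; translating back:
Answer: -7/5 + i + 3/4*j + 5/3*k


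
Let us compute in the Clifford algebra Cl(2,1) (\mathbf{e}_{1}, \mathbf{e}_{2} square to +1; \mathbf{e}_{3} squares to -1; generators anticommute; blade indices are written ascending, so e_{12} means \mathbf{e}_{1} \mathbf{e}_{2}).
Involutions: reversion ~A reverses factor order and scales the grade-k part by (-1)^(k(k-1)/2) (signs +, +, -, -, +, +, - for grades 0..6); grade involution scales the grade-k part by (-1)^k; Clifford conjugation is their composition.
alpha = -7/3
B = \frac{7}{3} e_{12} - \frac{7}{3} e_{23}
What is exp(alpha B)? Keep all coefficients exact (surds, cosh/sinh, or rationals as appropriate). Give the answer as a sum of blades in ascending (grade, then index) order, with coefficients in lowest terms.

B^2 term by term: the squares give (\frac{7}{3})^2*(e_{12})^2 + (-\frac{7}{3})^2*(e_{23})^2 = \frac{49}{9}*(-1) + \frac{49}{9}*(+1) = 0 (each basis 2-blade squares to minus the product of its generators' squares); cross terms between blades sharing an index anticommute and cancel. So B^2 = 0.
B^2 = 0, so the series truncates immediately: exp(alpha B) = 1 + alpha B (parabolic case).
Answer: 1 - \frac{49}{9} e_{12} + \frac{49}{9} e_{23}


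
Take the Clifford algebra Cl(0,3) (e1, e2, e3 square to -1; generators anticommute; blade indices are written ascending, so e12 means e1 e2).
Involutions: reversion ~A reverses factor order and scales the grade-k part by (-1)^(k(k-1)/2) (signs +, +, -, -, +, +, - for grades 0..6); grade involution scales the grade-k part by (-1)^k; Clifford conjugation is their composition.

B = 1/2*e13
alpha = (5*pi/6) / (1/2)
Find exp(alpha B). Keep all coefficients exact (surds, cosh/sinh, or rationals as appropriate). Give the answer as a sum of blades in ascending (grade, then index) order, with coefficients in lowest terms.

B^2 = (1/2)^2*(e13)^2 = 1/4*(-1) = -1/4 (a basis 2-blade squares to minus the product of its generators' squares).
B^2 = -1/4 — the series telescopes trigonometrically here: l = 1/2, alpha*l = 5*pi/6, so exp(alpha B) = cos(5*pi/6) + (sin(5*pi/6)/(1/2))*B = -sqrt(3)/2 + (1)*B.
Answer: -sqrt(3)/2 + 1/2*e13


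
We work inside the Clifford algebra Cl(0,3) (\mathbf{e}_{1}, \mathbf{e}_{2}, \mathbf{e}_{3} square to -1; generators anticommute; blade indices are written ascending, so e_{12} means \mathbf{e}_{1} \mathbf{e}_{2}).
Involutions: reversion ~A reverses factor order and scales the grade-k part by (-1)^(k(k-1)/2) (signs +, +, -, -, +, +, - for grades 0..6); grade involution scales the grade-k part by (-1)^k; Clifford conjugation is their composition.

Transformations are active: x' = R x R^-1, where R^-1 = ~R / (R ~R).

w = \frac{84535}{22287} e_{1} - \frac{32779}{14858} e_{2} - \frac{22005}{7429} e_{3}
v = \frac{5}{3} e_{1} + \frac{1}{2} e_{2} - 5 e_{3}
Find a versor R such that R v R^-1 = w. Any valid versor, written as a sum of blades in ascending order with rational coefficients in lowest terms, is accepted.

Since q(v) = q(w) = -\frac{1009}{36}, the sum R = v + w = \frac{40560}{7429} e_{1} - \frac{12675}{7429} e_{2} - \frac{59150}{7429} e_{3} does the job whenever invertible.
Answer: \frac{40560}{7429} e_{1} - \frac{12675}{7429} e_{2} - \frac{59150}{7429} e_{3}


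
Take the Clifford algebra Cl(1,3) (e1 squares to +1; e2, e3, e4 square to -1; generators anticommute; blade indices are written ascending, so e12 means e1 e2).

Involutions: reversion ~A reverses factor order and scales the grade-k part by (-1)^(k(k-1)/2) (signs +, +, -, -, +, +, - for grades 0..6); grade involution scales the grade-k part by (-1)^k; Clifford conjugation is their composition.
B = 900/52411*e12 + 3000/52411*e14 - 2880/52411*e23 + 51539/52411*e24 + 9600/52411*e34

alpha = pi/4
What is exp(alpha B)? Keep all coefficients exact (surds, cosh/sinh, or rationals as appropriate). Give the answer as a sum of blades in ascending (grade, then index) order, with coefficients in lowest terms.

B^2 term by term: the squares give (900/52411)^2*(e12)^2 + (3000/52411)^2*(e14)^2 + (-2880/52411)^2*(e23)^2 + (51539/52411)^2*(e24)^2 + (9600/52411)^2*(e34)^2 = 810000/2746912921*(+1) + 9000000/2746912921*(+1) + 8294400/2746912921*(-1) + 2656268521/2746912921*(-1) + 92160000/2746912921*(-1) = -1 (each basis 2-blade squares to minus the product of its generators' squares); cross terms between blades sharing an index anticommute and cancel; the commuting (index-disjoint) pairs give grade-4 terms 2*c*c'*(blade product), which cancel blade by blade — e1234: 17280000/2746912921 - 17280000/2746912921 = 0 — confirming B is simple. So B^2 = -1.
B^2 = -1 — B^2 < 0, so the exponential closes trigonometrically: l = 1, alpha*l = pi/4, so exp(alpha B) = cos(pi/4) + (sin(pi/4)/1)*B = sqrt(2)/2 + (sqrt(2)/2)*B.
Answer: sqrt(2)/2 + 450*sqrt(2)/52411*e12 + 1500*sqrt(2)/52411*e14 - 1440*sqrt(2)/52411*e23 + 51539*sqrt(2)/104822*e24 + 4800*sqrt(2)/52411*e34


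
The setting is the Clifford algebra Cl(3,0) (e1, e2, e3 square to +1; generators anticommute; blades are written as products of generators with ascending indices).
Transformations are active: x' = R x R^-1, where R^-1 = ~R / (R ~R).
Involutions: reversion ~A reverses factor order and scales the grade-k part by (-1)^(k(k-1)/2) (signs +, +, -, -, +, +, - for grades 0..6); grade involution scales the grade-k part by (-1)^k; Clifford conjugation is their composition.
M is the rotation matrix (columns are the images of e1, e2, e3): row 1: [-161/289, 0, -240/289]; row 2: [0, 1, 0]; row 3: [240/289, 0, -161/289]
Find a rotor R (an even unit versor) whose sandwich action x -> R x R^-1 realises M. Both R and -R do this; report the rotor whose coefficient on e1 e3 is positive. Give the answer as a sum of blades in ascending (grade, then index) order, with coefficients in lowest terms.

Method: write R = a + b12*e1 e2 + b13*e1 e3 + b23*e2 e3 with a^2 + b12^2 + b13^2 + b23^2 = 1 (so R^-1 = ~R). Expanding the columns R e_j ~R gives tr M = 4a^2 - 1 and, from the antisymmetric part, M21 - M12 = -4a*b12, M13 - M31 = 4a*b13, M32 - M23 = -4a*b23.
Here tr M = -33/289, so a^2 = (1 + tr M)/4 = 64/289 and a = ±8/17. Taking a = 8/17: M21 - M12 = 0, M13 - M31 = -480/289, M32 - M23 = 0, giving b12 = 0, b13 = -15/17, b23 = 0, i.e. R = 8/17 - 15/17*e1 e3.
Its e1 e3 coefficient is negative, so report the other preimage -R.
Answer: -8/17 + 15/17*e1 e3. Uniqueness: Spin(3) -> SO(3) maps R and -R to the same rotation of trace -33/289; fixing the sign of the e1 e3 coefficient removes the ambiguity.


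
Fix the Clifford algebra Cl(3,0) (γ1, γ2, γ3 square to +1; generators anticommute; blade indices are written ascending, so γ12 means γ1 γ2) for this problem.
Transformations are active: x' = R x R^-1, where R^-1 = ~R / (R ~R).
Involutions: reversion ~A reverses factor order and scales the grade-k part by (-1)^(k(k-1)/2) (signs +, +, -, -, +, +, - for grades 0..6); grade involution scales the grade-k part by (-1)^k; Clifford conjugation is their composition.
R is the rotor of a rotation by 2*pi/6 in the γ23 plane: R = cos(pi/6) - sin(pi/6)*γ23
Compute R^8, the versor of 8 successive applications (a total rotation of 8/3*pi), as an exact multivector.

Rotor phase runs at HALF the rotation angle; powers of one rotor simply add phase, so after 8 steps in γ23 the phase is 8*pi/6 = 4*pi/3 and R^8 = cos(4*pi/3) - sin(4*pi/3)*γ23.
cos(4*pi/3) = -1/2 and sin(4*pi/3) = -sqrt(3)/2, so R^8 = -1/2 + sqrt(3)/2*γ23. The net rotation is 2/3*pi (after discarding 1 full turn, each of which contributes a factor -1 to the rotor); the rotor keeps the half-angle phase exactly.
Answer: -1/2 + sqrt(3)/2*γ23


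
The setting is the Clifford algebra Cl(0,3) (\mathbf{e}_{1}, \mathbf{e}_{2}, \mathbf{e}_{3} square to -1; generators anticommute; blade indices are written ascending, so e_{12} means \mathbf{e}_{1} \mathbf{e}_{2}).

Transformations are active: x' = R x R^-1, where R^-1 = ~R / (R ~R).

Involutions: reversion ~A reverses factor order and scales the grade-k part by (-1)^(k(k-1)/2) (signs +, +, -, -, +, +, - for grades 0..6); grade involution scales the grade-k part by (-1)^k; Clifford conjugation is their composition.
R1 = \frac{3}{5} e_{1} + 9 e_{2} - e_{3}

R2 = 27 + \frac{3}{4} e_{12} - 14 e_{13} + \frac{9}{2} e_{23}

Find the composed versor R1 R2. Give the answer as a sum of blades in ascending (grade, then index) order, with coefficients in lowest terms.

Distribute over the terms of R1 (each basis-blade product reordered to ascending indices, repeated generators contracted through their squares):
(\frac{3}{5} e_{1}) R2 = \frac{81}{5} e_{1} - \frac{9}{20} e_{2} + \frac{42}{5} e_{3} + \frac{27}{10} e_{123}
(9 e_{2}) R2 = \frac{27}{4} e_{1} + 243 e_{2} - \frac{81}{2} e_{3} + 126 e_{123}
(-e_{3}) R2 = 14 e_{1} - \frac{9}{2} e_{2} - 27 e_{3} - \frac{3}{4} e_{123}
Summing the partial products and collecting blades:
Answer: \frac{739}{20} e_{1} + \frac{4761}{20} e_{2} - \frac{591}{10} e_{3} + \frac{2559}{20} e_{123}


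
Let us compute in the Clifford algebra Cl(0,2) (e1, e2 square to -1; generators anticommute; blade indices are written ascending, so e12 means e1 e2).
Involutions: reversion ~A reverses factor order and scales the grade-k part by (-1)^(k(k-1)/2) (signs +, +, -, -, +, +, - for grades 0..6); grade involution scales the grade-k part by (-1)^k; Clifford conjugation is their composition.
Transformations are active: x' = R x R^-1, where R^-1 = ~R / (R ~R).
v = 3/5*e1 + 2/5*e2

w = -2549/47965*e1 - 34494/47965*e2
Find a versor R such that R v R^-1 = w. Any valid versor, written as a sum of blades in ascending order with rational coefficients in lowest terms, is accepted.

Construction: equal norms (both -13/25) license R = v + w = 5246/9593*e1 - 15308/47965*e2 — nothing changes along that direction, while (v - w)/2 changes sign, so v maps onto w.
Answer: 5246/9593*e1 - 15308/47965*e2


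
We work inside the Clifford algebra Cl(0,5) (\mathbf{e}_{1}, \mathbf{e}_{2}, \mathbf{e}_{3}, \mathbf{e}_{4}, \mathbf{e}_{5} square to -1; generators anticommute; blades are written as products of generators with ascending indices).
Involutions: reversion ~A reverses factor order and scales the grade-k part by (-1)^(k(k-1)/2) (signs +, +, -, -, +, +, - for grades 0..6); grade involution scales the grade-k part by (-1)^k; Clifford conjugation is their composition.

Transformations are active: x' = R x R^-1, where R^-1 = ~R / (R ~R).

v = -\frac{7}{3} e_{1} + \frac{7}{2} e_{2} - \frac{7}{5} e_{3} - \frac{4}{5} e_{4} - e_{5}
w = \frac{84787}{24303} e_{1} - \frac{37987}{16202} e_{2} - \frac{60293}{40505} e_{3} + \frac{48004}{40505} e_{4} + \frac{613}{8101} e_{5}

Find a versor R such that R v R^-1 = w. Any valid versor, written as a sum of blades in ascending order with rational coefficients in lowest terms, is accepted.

Construction: equal norms (both -\frac{3833}{180}) license R = v + w = \frac{9360}{8101} e_{1} + \frac{9360}{8101} e_{2} - \frac{23400}{8101} e_{3} + \frac{3120}{8101} e_{4} - \frac{7488}{8101} e_{5} — nothing changes along that direction, while (v - w)/2 changes sign, so v maps onto w.
Answer: \frac{9360}{8101} e_{1} + \frac{9360}{8101} e_{2} - \frac{23400}{8101} e_{3} + \frac{3120}{8101} e_{4} - \frac{7488}{8101} e_{5}


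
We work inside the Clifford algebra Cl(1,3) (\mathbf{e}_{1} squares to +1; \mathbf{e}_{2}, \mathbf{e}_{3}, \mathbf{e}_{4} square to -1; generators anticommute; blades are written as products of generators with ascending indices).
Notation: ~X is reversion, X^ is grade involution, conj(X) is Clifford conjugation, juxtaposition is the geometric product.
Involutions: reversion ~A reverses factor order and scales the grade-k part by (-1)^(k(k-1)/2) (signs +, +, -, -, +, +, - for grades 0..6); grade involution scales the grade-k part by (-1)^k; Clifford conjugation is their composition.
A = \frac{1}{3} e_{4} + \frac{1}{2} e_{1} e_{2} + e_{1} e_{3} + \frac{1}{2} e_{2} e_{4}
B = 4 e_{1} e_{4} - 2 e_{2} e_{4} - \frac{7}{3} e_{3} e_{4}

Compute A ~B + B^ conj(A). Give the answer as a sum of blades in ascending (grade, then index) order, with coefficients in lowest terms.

first term: -1 - \frac{4}{3} e_{1} + \frac{2}{3} e_{2} + \frac{7}{9} e_{3} + 2 e_{1} e_{2} - \frac{10}{3} e_{1} e_{4} + \frac{7}{6} e_{2} e_{3} + 2 e_{2} e_{4} + 4 e_{3} e_{4} - \frac{5}{6} e_{1} e_{2} e_{3} e_{4}
second term: -1 + \frac{4}{3} e_{1} - \frac{2}{3} e_{2} - \frac{7}{9} e_{3} - 2 e_{1} e_{2} + \frac{10}{3} e_{1} e_{4} - \frac{7}{6} e_{2} e_{3} - 2 e_{2} e_{4} - 4 e_{3} e_{4} - \frac{5}{6} e_{1} e_{2} e_{3} e_{4}
Answer: -2 - \frac{5}{3} e_{1} e_{2} e_{3} e_{4}
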